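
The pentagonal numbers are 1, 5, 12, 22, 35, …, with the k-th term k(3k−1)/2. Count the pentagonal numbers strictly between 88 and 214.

5

The n-th pentagonal number is n(3n−1)/2.
Smallest index with value > 88: n = 8 (giving 92).
Largest index with value < 214: n = 12 (giving 210).
Indices 8 through 12: 5 terms.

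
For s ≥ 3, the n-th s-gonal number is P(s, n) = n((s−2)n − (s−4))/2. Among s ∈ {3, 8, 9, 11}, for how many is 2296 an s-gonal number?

1

s = 3: P(3, 67) = 2278 and P(3, 68) = 2346; 2296 is not s-gonal.
s = 8: P(8, 28) = 2296. ✓
s = 9: P(9, 25) = 2125 and P(9, 26) = 2301; 2296 is not s-gonal.
s = 11: P(11, 22) = 2101 and P(11, 23) = 2300; 2296 is not s-gonal.
Hits: s ∈ {8} → 1.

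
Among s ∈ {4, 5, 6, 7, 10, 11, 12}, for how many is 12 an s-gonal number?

2

s = 4: P(4, 3) = 9 and P(4, 4) = 16; 12 is not s-gonal.
s = 5: P(5, 3) = 12. ✓
s = 6: P(6, 2) = 6 and P(6, 3) = 15; 12 is not s-gonal.
s = 7: P(7, 2) = 7 and P(7, 3) = 18; 12 is not s-gonal.
s = 10: P(10, 2) = 10 and P(10, 3) = 27; 12 is not s-gonal.
s = 11: P(11, 2) = 11 and P(11, 3) = 30; 12 is not s-gonal.
s = 12: P(12, 2) = 12. ✓
Hits: s ∈ {5, 12} → 2.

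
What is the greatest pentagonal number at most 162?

145

Solve n(3n−1)/2 ≤ 162 for integer n.
n = 10 gives 145 ≤ 162, while n = 11 gives 176 > 162; so the answer is 145.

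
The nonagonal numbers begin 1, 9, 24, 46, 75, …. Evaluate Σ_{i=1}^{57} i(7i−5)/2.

Σ i(7i−5)/2 = (7Σi² − 5Σi) / 2 over i = 1..57.
Σi = 1653 and Σi² = 63365.
(7·63365 − 5·1653) / 2 = 435290/2 = 217645.

217645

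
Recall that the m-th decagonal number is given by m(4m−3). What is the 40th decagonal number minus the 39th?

Consecutive decagonal numbers differ by 8n − 7: here 8·40 − 7 = 313.

313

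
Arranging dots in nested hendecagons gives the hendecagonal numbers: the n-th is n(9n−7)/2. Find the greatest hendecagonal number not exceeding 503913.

503840

Solve n(9n−7)/2 ≤ 503913 for integer n.
n = 335 gives 503840 ≤ 503913, while n = 336 gives 506856 > 503913; so the answer is 503840.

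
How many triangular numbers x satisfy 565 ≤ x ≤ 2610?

The n-th triangular number is n(n+1)/2.
Smallest index with value ≥ 565: n = 34 (giving 595).
Largest index with value ≤ 2610: n = 71 (giving 2556).
Indices 34 through 71: 38 terms.

38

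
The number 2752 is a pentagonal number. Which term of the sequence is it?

43

Set n(3n−1)/2 = 2752, giving 3n² − n − 5504 = 0.
So n = (1 + 257) / 6 = 258/6 = 43.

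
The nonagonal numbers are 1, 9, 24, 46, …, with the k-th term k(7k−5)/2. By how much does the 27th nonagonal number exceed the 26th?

Consecutive nonagonal numbers differ by 7n − 6: here 7·27 − 6 = 183.

183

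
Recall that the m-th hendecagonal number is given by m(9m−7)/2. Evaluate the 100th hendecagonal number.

The 100th hendecagonal number is n(9n−7)/2 with n = 100.
100·(9·100 − 7)/2 = 100·893/2 = 44650.

44650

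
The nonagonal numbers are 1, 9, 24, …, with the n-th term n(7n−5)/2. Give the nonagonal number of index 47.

7614

47·(7·47 − 5)/2 = 47·324/2 = 47·162 = 7614.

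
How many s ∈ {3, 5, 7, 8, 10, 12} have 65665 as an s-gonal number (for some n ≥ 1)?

1

s = 3: P(3, 361) = 65341 and P(3, 362) = 65703; 65665 is not s-gonal.
s = 5: P(5, 209) = 65417 and P(5, 210) = 66045; 65665 is not s-gonal.
s = 7: P(7, 162) = 65367 and P(7, 163) = 66178; 65665 is not s-gonal.
s = 8: P(8, 148) = 65416 and P(8, 149) = 66305; 65665 is not s-gonal.
s = 10: P(10, 128) = 65152 and P(10, 129) = 66177; 65665 is not s-gonal.
s = 12: P(12, 115) = 65665. ✓
Hits: s ∈ {12} → 1.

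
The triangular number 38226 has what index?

Set n(n+1)/2 = 38226, giving n² + n − 76452 = 0.
So n = (-1 + 553) / 2 = 552/2 = 276.
Check: 276·277/2 = 38226. ✓

276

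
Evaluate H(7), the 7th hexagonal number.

91

The 7th hexagonal number is n(2n−1) with n = 7.
7·(2·7 − 1) = 7·13 = 91.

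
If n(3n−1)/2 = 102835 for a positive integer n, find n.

262

Set n(3n−1)/2 = 102835, giving 3n² − n − 205670 = 0.
The discriminant is 1 + 24·102835 = 2468041, and √2468041 = 1571.
So n = (1 + 1571) / 6 = 1572/6 = 262.
Check: 262·(3·262 − 1)/2 = 102835. ✓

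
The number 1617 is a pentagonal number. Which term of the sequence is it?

Set n(3n−1)/2 = 1617, giving 3n² − n − 3234 = 0.
The discriminant is 1 + 24·1617 = 38809, and √38809 = 197.
So n = (1 + 197) / 6 = 198/6 = 33.

33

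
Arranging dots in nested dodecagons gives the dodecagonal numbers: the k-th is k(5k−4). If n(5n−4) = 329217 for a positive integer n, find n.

Set n(5n−4) = 329217, giving 5n² − 4n − 329217 = 0.
The discriminant is 16 + 20·329217 = 6584356, and √6584356 = 2566.
So n = (4 + 2566) / 10 = 2570/10 = 257.

257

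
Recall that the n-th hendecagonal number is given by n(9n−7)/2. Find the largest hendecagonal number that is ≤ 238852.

237245

Solve n(9n−7)/2 ≤ 238852 for integer n.
n = 230 gives 237245 ≤ 238852, while n = 231 gives 239316 > 238852; so the answer is 237245.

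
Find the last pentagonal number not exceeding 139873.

Solve n(3n−1)/2 ≤ 139873 for integer n.
n = 305 gives 139385 ≤ 139873, while n = 306 gives 140301 > 139873; so the answer is 139385.

139385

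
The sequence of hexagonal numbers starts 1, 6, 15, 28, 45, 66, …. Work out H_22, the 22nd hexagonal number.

946

The 22nd hexagonal number is n(2n−1) with n = 22.
22·(2·22 − 1) = 22·43 = 946.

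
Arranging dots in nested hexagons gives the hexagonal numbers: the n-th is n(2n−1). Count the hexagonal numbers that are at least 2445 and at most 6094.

The n-th hexagonal number is n(2n−1).
Smallest index with value ≥ 2445: n = 36 (giving 2556).
Largest index with value ≤ 6094: n = 55 (giving 5995).
Indices 36 through 55: 20 terms.

20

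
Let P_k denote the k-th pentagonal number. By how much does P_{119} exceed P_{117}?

119·(3·119 − 1)/2 = 21182 and 117·(3·117 − 1)/2 = 20475.
Difference: 21182 − 20475 = 707.

707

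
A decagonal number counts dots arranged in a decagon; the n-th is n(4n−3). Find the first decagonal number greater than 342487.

Solve n(4n−3) > 342487 for integer n.
The largest n with value ≤ 342487 is 292 (since 340180 ≤ 342487 < 342517), so the first above is n = 293, value 342517.

342517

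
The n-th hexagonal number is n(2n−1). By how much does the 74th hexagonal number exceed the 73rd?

Consecutive hexagonal numbers differ by 4n − 3: here 4·74 − 3 = 293.

293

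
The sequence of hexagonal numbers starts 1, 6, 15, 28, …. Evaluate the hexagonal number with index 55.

5995

55·(2·55 − 1) = 55·109 = 5995.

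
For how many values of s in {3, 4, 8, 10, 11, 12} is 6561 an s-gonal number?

s = 3: P(3, 114) = 6555 and P(3, 115) = 6670; 6561 is not s-gonal.
s = 4: P(4, 81) = 6561. ✓
s = 8: P(8, 47) = 6533 and P(8, 48) = 6816; 6561 is not s-gonal.
s = 10: P(10, 40) = 6280 and P(10, 41) = 6601; 6561 is not s-gonal.
s = 11: P(11, 38) = 6365 and P(11, 39) = 6708; 6561 is not s-gonal.
s = 12: P(12, 36) = 6336 and P(12, 37) = 6697; 6561 is not s-gonal.
Hits: s ∈ {4} → 1.

1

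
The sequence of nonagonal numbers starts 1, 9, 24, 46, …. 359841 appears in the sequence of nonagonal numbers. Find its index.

321

Set n(7n−5)/2 = 359841, giving 7n² − 5n − 719682 = 0.
The discriminant is 25 + 56·359841 = 20151121, and √20151121 = 4489.
So n = (5 + 4489) / 14 = 4494/14 = 321.
Check: 321·(7·321 − 5)/2 = 359841. ✓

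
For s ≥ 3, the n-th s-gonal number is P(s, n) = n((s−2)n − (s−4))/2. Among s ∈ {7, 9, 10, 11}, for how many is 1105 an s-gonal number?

1

s = 7: P(7, 21) = 1071 and P(7, 22) = 1177; 1105 is not s-gonal.
s = 9: P(9, 18) = 1089 and P(9, 19) = 1216; 1105 is not s-gonal.
s = 10: P(10, 17) = 1105. ✓
s = 11: P(11, 16) = 1096 and P(11, 17) = 1241; 1105 is not s-gonal.
Hits: s ∈ {10} → 1.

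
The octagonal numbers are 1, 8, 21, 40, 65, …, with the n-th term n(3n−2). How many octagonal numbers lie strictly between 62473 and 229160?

132

The n-th octagonal number is n(3n−2).
Smallest index with value > 62473: n = 145 (giving 62785).
Largest index with value < 229160: n = 276 (giving 227976).
Indices 145 through 276: 132 terms.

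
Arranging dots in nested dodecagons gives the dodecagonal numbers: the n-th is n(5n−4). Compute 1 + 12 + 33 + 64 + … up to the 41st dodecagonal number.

Σ i(5i−4) = 5Σi² − 4Σi over i = 1..41.
Σi = 861 and Σi² = 23821.
5·23821 − 4·861 = 115661.

115661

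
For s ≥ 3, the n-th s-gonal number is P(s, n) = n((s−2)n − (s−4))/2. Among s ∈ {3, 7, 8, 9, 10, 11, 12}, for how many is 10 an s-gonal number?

2

s = 3: P(3, 4) = 10. ✓
s = 7: P(7, 2) = 7 and P(7, 3) = 18; 10 is not s-gonal.
s = 8: P(8, 2) = 8 and P(8, 3) = 21; 10 is not s-gonal.
s = 9: P(9, 2) = 9 and P(9, 3) = 24; 10 is not s-gonal.
s = 10: P(10, 2) = 10. ✓
s = 11: P(11, 1) = 1 and P(11, 2) = 11; 10 is not s-gonal.
s = 12: P(12, 1) = 1 and P(12, 2) = 12; 10 is not s-gonal.
Hits: s ∈ {3, 10} → 2.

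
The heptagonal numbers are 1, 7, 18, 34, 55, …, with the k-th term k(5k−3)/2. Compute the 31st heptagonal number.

The 31st heptagonal number is n(5n−3)/2 with n = 31.
31·(5·31 − 3)/2 = 31·152/2 = 31·76 = 2356.

2356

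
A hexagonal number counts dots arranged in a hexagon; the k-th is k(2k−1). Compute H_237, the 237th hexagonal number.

112101

237·(2·237 − 1) = 237·473 = 112101.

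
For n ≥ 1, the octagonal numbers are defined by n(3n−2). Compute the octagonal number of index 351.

368901

The 351st octagonal number is n(3n−2) with n = 351.
351·(3·351 − 2) = 351·1051 = 368901.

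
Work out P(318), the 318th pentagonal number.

151527

318·(3·318 − 1)/2 = 318·953/2 = 151527.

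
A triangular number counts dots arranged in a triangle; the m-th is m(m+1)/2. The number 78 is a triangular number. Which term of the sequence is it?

Set n(n+1)/2 = 78, giving n² + n − 156 = 0.
So n = (-1 + 25) / 2 = 24/2 = 12.
Check: 12·13/2 = 78. ✓

12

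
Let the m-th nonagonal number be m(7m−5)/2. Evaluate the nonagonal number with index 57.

The 57th nonagonal number is n(7n−5)/2 with n = 57.
57·(7·57 − 5)/2 = 57·394/2 = 57·197 = 11229.

11229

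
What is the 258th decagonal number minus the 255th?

258·(4·258 − 3) = 265482 and 255·(4·255 − 3) = 259335.
Difference: 265482 − 259335 = 6147.

6147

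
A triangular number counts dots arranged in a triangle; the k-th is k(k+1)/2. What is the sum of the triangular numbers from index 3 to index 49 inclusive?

Σ i(i+1)/2 = (Σi² + Σi) / 2 over i = 3..49.
Σi = 1225 − 3 = 1222 and Σi² = 40425 − 5 = 40420.
(1·40420 + 1·1222) / 2 = 41642/2 = 20821.

20821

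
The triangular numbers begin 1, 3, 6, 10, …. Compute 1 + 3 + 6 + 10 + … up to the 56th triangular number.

Σ i(i+1)/2 = (Σi² + Σi) / 2 over i = 1..56.
Σi = 1596 and Σi² = 60116.
(1·60116 + 1·1596) / 2 = 61712/2 = 30856.

30856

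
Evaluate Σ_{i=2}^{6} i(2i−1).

Σ i(2i−1) = 2Σi² − Σi over i = 2..6.
Σi = 21 − 1 = 20 and Σi² = 91 − 1 = 90.
2·90 − 1·20 = 160.

160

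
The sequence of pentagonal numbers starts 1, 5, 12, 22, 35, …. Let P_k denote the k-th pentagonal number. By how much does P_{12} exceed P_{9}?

93

12·(3·12 − 1)/2 = 210 and 9·(3·9 − 1)/2 = 117.
Difference: 210 − 117 = 93.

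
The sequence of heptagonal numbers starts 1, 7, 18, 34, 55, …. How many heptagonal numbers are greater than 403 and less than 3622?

25

The n-th heptagonal number is n(5n−3)/2.
Smallest index with value > 403: n = 14 (giving 469).
Largest index with value < 3622: n = 38 (giving 3553).
Indices 14 through 38: 25 terms.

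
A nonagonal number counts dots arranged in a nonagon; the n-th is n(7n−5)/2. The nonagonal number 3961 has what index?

Set n(7n−5)/2 = 3961, giving 7n² − 5n − 7922 = 0.
The discriminant is 25 + 56·3961 = 221841, and √221841 = 471.
So n = (5 + 471) / 14 = 476/14 = 34.
Check: 34·(7·34 − 5)/2 = 3961. ✓

34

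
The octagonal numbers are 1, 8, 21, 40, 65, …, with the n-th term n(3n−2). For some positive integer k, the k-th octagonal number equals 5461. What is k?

43

Set n(3n−2) = 5461, giving 3n² − 2n − 5461 = 0.
The discriminant is 4 + 12·5461 = 65536, and √65536 = 256.
So n = (2 + 256) / 6 = 258/6 = 43.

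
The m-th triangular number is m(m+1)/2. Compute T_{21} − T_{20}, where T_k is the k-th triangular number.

21

Consecutive triangular numbers differ by n: T_{21} − T_{20} = 21.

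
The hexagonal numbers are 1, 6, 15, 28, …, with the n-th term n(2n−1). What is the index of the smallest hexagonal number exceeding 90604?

214

Solve n(2n−1) > 90604 for integer n.
The largest n with value ≤ 90604 is 213 (since 90525 ≤ 90604 < 91378), so the first above is n = 214, value 91378.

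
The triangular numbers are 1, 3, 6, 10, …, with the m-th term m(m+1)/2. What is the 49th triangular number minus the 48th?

49

Consecutive triangular numbers differ by n: T_{49} − T_{48} = 49.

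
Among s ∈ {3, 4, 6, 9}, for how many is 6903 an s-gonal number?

2

s = 3: P(3, 117) = 6903. ✓
s = 4: P(4, 83) = 6889 and P(4, 84) = 7056; 6903 is not s-gonal.
s = 6: P(6, 59) = 6903. ✓
s = 9: P(9, 44) = 6666 and P(9, 45) = 6975; 6903 is not s-gonal.
Hits: s ∈ {3, 6} → 2.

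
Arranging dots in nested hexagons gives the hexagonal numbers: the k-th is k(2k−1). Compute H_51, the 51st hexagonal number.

5151

The 51st hexagonal number is n(2n−1) with n = 51.
51·(2·51 − 1) = 51·101 = 5151.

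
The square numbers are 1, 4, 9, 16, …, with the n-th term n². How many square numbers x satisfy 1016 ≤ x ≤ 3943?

The n-th square number is n².
Smallest index with value ≥ 1016: n = 32 (giving 1024).
Largest index with value ≤ 3943: n = 62 (giving 3844).
Indices 32 through 62: 31 terms.

31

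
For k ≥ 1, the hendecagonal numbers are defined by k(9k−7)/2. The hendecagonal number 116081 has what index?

161

Set n(9n−7)/2 = 116081, giving 9n² − 7n − 232162 = 0.
The discriminant is 49 + 72·116081 = 8357881, and √8357881 = 2891.
So n = (7 + 2891) / 18 = 2898/18 = 161.
Check: 161·(9·161 − 7)/2 = 116081. ✓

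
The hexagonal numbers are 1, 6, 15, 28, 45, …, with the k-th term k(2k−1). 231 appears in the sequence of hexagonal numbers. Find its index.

11

Set n(2n−1) = 231, giving 2n² − n − 231 = 0.
The discriminant is 1 + 8·231 = 1849, and √1849 = 43.
So n = (1 + 43) / 4 = 44/4 = 11.
Check: 11·(2·11 − 1) = 231. ✓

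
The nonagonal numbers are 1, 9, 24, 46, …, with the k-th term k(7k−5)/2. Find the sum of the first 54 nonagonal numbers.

Σ i(7i−5)/2 = (7Σi² − 5Σi) / 2 over i = 1..54.
Σi = 1485 and Σi² = 53955.
(7·53955 − 5·1485) / 2 = 370260/2 = 185130.

185130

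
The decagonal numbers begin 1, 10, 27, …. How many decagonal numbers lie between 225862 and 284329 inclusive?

The n-th decagonal number is n(4n−3).
Smallest index with value ≥ 225862: n = 238 (giving 225862).
Largest index with value ≤ 284329: n = 266 (giving 282226).
Indices 238 through 266: 29 terms.

29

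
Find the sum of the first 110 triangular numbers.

Σ i(i+1)/2 = (Σi² + Σi) / 2 over i = 1..110.
Σi = 6105 and Σi² = 449735.
(1·449735 + 1·6105) / 2 = 455840/2 = 227920.

227920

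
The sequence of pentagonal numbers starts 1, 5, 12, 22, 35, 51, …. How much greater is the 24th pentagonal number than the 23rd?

70

Consecutive pentagonal numbers differ by 3n − 2: here 3·24 − 2 = 70.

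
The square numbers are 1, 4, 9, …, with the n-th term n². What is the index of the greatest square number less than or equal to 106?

10

Solve n² ≤ 106 for integer n.
n = 10 gives 100 ≤ 106, while n = 11 gives 121 > 106; so the answer is index 10.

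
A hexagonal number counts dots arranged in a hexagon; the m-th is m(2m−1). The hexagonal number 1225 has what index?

Set n(2n−1) = 1225, giving 2n² − n − 1225 = 0.
The discriminant is 1 + 8·1225 = 9801, and √9801 = 99.
So n = (1 + 99) / 4 = 100/4 = 25.
Check: 25·(2·25 − 1) = 1225. ✓

25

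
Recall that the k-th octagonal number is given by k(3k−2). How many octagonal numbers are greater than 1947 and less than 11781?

37

The n-th octagonal number is n(3n−2).
Smallest index with value > 1947: n = 26 (giving 1976).
Largest index with value < 11781: n = 62 (giving 11408).
Indices 26 through 62: 37 terms.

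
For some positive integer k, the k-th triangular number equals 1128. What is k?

Set n(n+1)/2 = 1128, giving n² + n − 2256 = 0.
So n = (-1 + 95) / 2 = 94/2 = 47.

47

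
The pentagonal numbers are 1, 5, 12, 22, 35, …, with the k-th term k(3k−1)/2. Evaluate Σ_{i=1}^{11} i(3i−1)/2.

Σ i(3i−1)/2 = (3Σi² − Σi) / 2 over i = 1..11.
Σi = 66 and Σi² = 506.
(3·506 − 1·66) / 2 = 1452/2 = 726.

726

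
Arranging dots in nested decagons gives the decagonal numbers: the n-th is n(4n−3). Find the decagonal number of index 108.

46332

The 108th decagonal number is n(4n−3) with n = 108.
108·(4·108 − 3) = 108·429 = 46332.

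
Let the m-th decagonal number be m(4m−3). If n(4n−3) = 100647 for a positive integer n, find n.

159

Set n(4n−3) = 100647, giving 4n² − 3n − 100647 = 0.
The discriminant is 9 + 16·100647 = 1610361, and √1610361 = 1269.
So n = (3 + 1269) / 8 = 1272/8 = 159.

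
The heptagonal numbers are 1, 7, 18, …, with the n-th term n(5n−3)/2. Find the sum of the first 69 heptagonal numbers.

Σ i(5i−3)/2 = (5Σi² − 3Σi) / 2 over i = 1..69.
Σi = 2415 and Σi² = 111895.
(5·111895 − 3·2415) / 2 = 552230/2 = 276115.

276115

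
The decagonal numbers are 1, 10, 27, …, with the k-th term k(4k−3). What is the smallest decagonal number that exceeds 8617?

8695

Solve n(4n−3) > 8617 for integer n.
The largest n with value ≤ 8617 is 46 (since 8326 ≤ 8617 < 8695), so the first above is n = 47, value 8695.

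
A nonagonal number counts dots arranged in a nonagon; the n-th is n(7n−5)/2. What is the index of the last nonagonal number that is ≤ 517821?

384

Solve n(7n−5)/2 ≤ 517821 for integer n.
n = 384 gives 515136 ≤ 517821, while n = 385 gives 517825 > 517821; so the answer is index 384.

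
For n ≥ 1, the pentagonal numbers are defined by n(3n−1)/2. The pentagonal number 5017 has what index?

58

Set n(3n−1)/2 = 5017, giving 3n² − n − 10034 = 0.
The discriminant is 1 + 24·5017 = 120409, and √120409 = 347.
So n = (1 + 347) / 6 = 348/6 = 58.
Check: 58·(3·58 − 1)/2 = 5017. ✓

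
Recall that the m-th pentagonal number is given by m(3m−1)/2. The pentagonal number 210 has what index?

12

Set n(3n−1)/2 = 210, giving 3n² − n − 420 = 0.
So n = (1 + 71) / 6 = 72/6 = 12.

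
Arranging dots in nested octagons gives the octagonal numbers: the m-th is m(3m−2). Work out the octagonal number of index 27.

2133

The 27th octagonal number is n(3n−2) with n = 27.
27·(3·27 − 2) = 27·79 = 2133.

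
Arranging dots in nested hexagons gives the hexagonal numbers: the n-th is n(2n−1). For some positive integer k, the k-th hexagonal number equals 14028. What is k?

Set n(2n−1) = 14028, giving 2n² − n − 14028 = 0.
The discriminant is 1 + 8·14028 = 112225, and √112225 = 335.
So n = (1 + 335) / 4 = 336/4 = 84.
Check: 84·(2·84 − 1) = 14028. ✓

84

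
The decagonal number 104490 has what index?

Set n(4n−3) = 104490, giving 4n² − 3n − 104490 = 0.
The discriminant is 9 + 16·104490 = 1671849, and √1671849 = 1293.
So n = (3 + 1293) / 8 = 1296/8 = 162.

162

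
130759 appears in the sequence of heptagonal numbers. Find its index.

229

Set n(5n−3)/2 = 130759, giving 5n² − 3n − 261518 = 0.
So n = (3 + 2287) / 10 = 2290/10 = 229.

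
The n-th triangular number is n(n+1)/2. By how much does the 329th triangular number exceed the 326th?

329·330/2 = 54285 and 326·327/2 = 53301.
Difference: 54285 − 53301 = 984.

984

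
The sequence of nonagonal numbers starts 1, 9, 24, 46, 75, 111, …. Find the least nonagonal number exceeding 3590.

3729

Solve n(7n−5)/2 > 3590 for integer n.
The largest n with value ≤ 3590 is 32 (since 3504 ≤ 3590 < 3729), so the first above is n = 33, value 3729.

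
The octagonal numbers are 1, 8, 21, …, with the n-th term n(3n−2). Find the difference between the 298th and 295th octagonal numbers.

5331

298·(3·298 − 2) = 265816 and 295·(3·295 − 2) = 260485.
Difference: 265816 − 260485 = 5331.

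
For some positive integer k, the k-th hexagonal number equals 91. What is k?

Set n(2n−1) = 91, giving 2n² − n − 91 = 0.
So n = (1 + 27) / 4 = 28/4 = 7.

7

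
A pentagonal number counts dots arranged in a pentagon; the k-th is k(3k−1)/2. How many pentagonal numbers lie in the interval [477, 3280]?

29

The n-th pentagonal number is n(3n−1)/2.
Smallest index with value ≥ 477: n = 18 (giving 477).
Largest index with value ≤ 3280: n = 46 (giving 3151).
Indices 18 through 46: 29 terms.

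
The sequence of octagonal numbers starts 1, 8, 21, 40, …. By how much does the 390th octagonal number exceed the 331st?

127499

390·(3·390 − 2) = 455520 and 331·(3·331 − 2) = 328021.
Difference: 455520 − 328021 = 127499.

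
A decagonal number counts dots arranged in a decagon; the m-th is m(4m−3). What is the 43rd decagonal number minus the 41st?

43·(4·43 − 3) = 7267 and 41·(4·41 − 3) = 6601.
Difference: 7267 − 6601 = 666.

666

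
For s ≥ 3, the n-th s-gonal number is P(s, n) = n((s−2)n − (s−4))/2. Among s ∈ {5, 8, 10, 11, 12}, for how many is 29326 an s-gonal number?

s = 5: P(5, 139) = 28912 and P(5, 140) = 29330; 29326 is not s-gonal.
s = 8: P(8, 99) = 29205 and P(8, 100) = 29800; 29326 is not s-gonal.
s = 10: P(10, 86) = 29326. ✓
s = 11: P(11, 81) = 29241 and P(11, 82) = 29971; 29326 is not s-gonal.
s = 12: P(12, 76) = 28576 and P(12, 77) = 29337; 29326 is not s-gonal.
Hits: s ∈ {10} → 1.

1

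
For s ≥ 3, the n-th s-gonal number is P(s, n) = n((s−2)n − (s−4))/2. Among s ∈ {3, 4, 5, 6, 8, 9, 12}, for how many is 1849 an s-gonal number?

s = 3: P(3, 60) = 1830 and P(3, 61) = 1891; 1849 is not s-gonal.
s = 4: P(4, 43) = 1849. ✓
s = 5: P(5, 35) = 1820 and P(5, 36) = 1926; 1849 is not s-gonal.
s = 6: P(6, 30) = 1770 and P(6, 31) = 1891; 1849 is not s-gonal.
s = 8: P(8, 25) = 1825 and P(8, 26) = 1976; 1849 is not s-gonal.
s = 9: P(9, 23) = 1794 and P(9, 24) = 1956; 1849 is not s-gonal.
s = 12: P(12, 19) = 1729 and P(12, 20) = 1920; 1849 is not s-gonal.
Hits: s ∈ {4} → 1.

1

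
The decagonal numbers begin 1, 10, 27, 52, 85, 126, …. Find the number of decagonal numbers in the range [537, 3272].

The n-th decagonal number is n(4n−3).
Smallest index with value ≥ 537: n = 12 (giving 540).
Largest index with value ≤ 3272: n = 28 (giving 3052).
Indices 12 through 28: 17 terms.

17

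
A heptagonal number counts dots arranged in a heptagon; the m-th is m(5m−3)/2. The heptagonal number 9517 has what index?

Set n(5n−3)/2 = 9517, giving 5n² − 3n − 19034 = 0.
The discriminant is 9 + 40·9517 = 380689, and √380689 = 617.
So n = (3 + 617) / 10 = 620/10 = 62.
Check: 62·(5·62 − 3)/2 = 9517. ✓

62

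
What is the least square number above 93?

100

Solve n² > 93 for integer n.
The largest n with value ≤ 93 is 9 (since 81 ≤ 93 < 100), so the first above is n = 10, value 100.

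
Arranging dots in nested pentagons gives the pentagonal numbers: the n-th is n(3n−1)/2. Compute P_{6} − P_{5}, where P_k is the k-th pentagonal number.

Consecutive pentagonal numbers differ by 3n − 2: here 3·6 − 2 = 16.

16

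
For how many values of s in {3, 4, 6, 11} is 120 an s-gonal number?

2

s = 3: P(3, 15) = 120. ✓
s = 4: P(4, 10) = 100 and P(4, 11) = 121; 120 is not s-gonal.
s = 6: P(6, 8) = 120. ✓
s = 11: P(11, 5) = 95 and P(11, 6) = 141; 120 is not s-gonal.
Hits: s ∈ {3, 6} → 2.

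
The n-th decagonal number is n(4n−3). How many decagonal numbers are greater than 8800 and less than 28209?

37

The n-th decagonal number is n(4n−3).
Smallest index with value > 8800: n = 48 (giving 9072).
Largest index with value < 28209: n = 84 (giving 27972).
Indices 48 through 84: 37 terms.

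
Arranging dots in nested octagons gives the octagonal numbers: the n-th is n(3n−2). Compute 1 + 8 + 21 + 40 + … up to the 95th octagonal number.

861840

Σ i(3i−2) = 3Σi² − 2Σi over i = 1..95.
Σi = 4560 and Σi² = 290320.
3·290320 − 2·4560 = 861840.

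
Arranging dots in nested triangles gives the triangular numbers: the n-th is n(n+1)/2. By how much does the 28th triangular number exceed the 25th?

81

28·29/2 = 406 and 25·26/2 = 325.
Difference: 406 − 325 = 81.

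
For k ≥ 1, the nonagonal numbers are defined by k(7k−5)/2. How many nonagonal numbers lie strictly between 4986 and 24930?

The n-th nonagonal number is n(7n−5)/2.
Smallest index with value > 4986: n = 39 (giving 5226).
Largest index with value < 24930: n = 84 (giving 24486).
Indices 39 through 84: 46 terms.

46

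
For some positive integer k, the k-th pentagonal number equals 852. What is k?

24

Set n(3n−1)/2 = 852, giving 3n² − n − 1704 = 0.
The discriminant is 1 + 24·852 = 20449, and √20449 = 143.
So n = (1 + 143) / 6 = 144/6 = 24.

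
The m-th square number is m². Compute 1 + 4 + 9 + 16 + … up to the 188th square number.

2232594

Σ_{i=1}^{188} i² = 188·189·377/6 = 2232594.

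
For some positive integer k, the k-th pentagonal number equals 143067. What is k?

Set n(3n−1)/2 = 143067, giving 3n² − n − 286134 = 0.
The discriminant is 1 + 24·143067 = 3433609, and √3433609 = 1853.
So n = (1 + 1853) / 6 = 1854/6 = 309.
Check: 309·(3·309 − 1)/2 = 143067. ✓

309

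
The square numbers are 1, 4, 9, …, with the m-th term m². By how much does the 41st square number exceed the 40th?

81

n² − (n−1)² = 2n − 1, so 41² − 40² = 2·41 − 1 = 81.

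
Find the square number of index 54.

The 54th square number is n² with n = 54.
54² = 2916.

2916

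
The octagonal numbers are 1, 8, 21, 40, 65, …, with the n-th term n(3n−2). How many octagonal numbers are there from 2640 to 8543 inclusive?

24

The n-th octagonal number is n(3n−2).
Smallest index with value ≥ 2640: n = 30 (giving 2640).
Largest index with value ≤ 8543: n = 53 (giving 8321).
Indices 30 through 53: 24 terms.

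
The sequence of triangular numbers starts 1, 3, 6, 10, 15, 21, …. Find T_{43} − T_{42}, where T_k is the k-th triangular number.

43

Consecutive triangular numbers differ by n: T_{43} − T_{42} = 43.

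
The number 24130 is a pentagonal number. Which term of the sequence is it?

Set n(3n−1)/2 = 24130, giving 3n² − n − 48260 = 0.
The discriminant is 1 + 24·24130 = 579121, and √579121 = 761.
So n = (1 + 761) / 6 = 762/6 = 127.
Check: 127·(3·127 − 1)/2 = 24130. ✓

127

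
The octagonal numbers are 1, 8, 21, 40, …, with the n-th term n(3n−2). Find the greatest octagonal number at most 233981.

232965

Solve n(3n−2) ≤ 233981 for integer n.
n = 279 gives 232965 ≤ 233981, while n = 280 gives 234640 > 233981; so the answer is 232965.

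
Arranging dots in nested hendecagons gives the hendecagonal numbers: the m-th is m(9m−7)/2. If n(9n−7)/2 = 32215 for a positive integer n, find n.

85

Set n(9n−7)/2 = 32215, giving 9n² − 7n − 64430 = 0.
The discriminant is 49 + 72·32215 = 2319529, and √2319529 = 1523.
So n = (7 + 1523) / 18 = 1530/18 = 85.
Check: 85·(9·85 − 7)/2 = 32215. ✓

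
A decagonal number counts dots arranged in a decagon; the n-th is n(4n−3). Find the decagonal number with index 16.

976

The 16th decagonal number is n(4n−3) with n = 16.
16·(4·16 − 3) = 16·61 = 976.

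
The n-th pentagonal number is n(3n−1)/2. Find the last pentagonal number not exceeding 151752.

151527

Solve n(3n−1)/2 ≤ 151752 for integer n.
n = 318 gives 151527 ≤ 151752, while n = 319 gives 152482 > 151752; so the answer is 151527.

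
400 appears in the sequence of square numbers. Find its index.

20

We need n² = 400, so n = √400 = 20.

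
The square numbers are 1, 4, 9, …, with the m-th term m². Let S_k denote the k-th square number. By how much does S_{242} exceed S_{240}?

242² = 58564 and 240² = 57600.
Difference: 58564 − 57600 = 964.

964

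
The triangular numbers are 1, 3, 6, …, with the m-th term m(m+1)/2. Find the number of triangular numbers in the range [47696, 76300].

82

The n-th triangular number is n(n+1)/2.
Smallest index with value ≥ 47696: n = 309 (giving 47895).
Largest index with value ≤ 76300: n = 390 (giving 76245).
Indices 309 through 390: 82 terms.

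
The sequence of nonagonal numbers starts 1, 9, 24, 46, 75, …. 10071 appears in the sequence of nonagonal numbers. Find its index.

Set n(7n−5)/2 = 10071, giving 7n² − 5n − 20142 = 0.
The discriminant is 25 + 56·10071 = 564001, and √564001 = 751.
So n = (5 + 751) / 14 = 756/14 = 54.
Check: 54·(7·54 − 5)/2 = 10071. ✓

54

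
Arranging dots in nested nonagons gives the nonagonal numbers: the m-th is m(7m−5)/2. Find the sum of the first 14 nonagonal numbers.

3290

Σ i(7i−5)/2 = (7Σi² − 5Σi) / 2 over i = 1..14.
Σi = 105 and Σi² = 1015.
(7·1015 − 5·105) / 2 = 6580/2 = 3290.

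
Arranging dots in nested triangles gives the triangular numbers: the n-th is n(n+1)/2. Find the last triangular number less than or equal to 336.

325

Solve n(n+1)/2 ≤ 336 for integer n.
n = 25 gives 325 ≤ 336, while n = 26 gives 351 > 336; so the answer is 325.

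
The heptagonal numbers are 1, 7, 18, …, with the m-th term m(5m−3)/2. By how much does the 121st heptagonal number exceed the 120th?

Consecutive heptagonal numbers differ by 5n − 4: here 5·121 − 4 = 601.

601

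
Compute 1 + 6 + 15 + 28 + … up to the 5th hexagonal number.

Σ i(2i−1) = 2Σi² − Σi over i = 1..5.
Σi = 15 and Σi² = 55.
2·55 − 1·15 = 95.

95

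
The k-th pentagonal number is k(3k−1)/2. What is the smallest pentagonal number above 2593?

2625

Solve n(3n−1)/2 > 2593 for integer n.
The largest n with value ≤ 2593 is 41 (since 2501 ≤ 2593 < 2625), so the first above is n = 42, value 2625.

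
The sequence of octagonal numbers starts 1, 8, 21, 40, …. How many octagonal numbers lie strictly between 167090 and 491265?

168

The n-th octagonal number is n(3n−2).
Smallest index with value > 167090: n = 237 (giving 168033).
Largest index with value < 491265: n = 404 (giving 488840).
Indices 237 through 404: 168 terms.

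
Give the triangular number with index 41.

The 41st triangular number is n(n+1)/2 with n = 41.
41·42/2 = 1722/2 = 861.

861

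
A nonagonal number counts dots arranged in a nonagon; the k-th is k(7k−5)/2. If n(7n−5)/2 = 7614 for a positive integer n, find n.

47

Set n(7n−5)/2 = 7614, giving 7n² − 5n − 15228 = 0.
The discriminant is 25 + 56·7614 = 426409, and √426409 = 653.
So n = (5 + 653) / 14 = 658/14 = 47.
Check: 47·(7·47 − 5)/2 = 7614. ✓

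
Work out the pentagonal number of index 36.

1926

The 36th pentagonal number is n(3n−1)/2 with n = 36.
36·(3·36 − 1)/2 = 36·107/2 = 1926.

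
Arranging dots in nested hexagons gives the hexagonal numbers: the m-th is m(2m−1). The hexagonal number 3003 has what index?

Set n(2n−1) = 3003, giving 2n² − n − 3003 = 0.
The discriminant is 1 + 8·3003 = 24025, and √24025 = 155.
So n = (1 + 155) / 4 = 156/4 = 39.
Check: 39·(2·39 − 1) = 3003. ✓

39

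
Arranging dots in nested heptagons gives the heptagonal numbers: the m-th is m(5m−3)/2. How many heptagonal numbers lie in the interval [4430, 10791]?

24

The n-th heptagonal number is n(5n−3)/2.
Smallest index with value ≥ 4430: n = 43 (giving 4558).
Largest index with value ≤ 10791: n = 66 (giving 10791).
Indices 43 through 66: 24 terms.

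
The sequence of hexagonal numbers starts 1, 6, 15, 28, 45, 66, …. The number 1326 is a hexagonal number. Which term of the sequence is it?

26

Set n(2n−1) = 1326, giving 2n² − n − 1326 = 0.
So n = (1 + 103) / 4 = 104/4 = 26.
Check: 26·(2·26 − 1) = 1326. ✓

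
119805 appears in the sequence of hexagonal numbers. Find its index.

245

Set n(2n−1) = 119805, giving 2n² − n − 119805 = 0.
The discriminant is 1 + 8·119805 = 958441, and √958441 = 979.
So n = (1 + 979) / 4 = 980/4 = 245.
Check: 245·(2·245 − 1) = 119805. ✓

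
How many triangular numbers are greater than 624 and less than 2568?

The n-th triangular number is n(n+1)/2.
Smallest index with value > 624: n = 35 (giving 630).
Largest index with value < 2568: n = 71 (giving 2556).
Indices 35 through 71: 37 terms.

37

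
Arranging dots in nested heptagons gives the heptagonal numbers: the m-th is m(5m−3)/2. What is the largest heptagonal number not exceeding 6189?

Solve n(5n−3)/2 ≤ 6189 for integer n.
n = 50 gives 6175 ≤ 6189, while n = 51 gives 6426 > 6189; so the answer is 6175.

6175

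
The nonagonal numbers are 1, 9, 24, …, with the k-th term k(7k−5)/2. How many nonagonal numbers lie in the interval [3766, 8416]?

16

The n-th nonagonal number is n(7n−5)/2.
Smallest index with value ≥ 3766: n = 34 (giving 3961).
Largest index with value ≤ 8416: n = 49 (giving 8281).
Indices 34 through 49: 16 terms.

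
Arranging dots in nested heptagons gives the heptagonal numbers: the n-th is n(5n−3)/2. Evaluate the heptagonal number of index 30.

The 30th heptagonal number is n(5n−3)/2 with n = 30.
30·(5·30 − 3)/2 = 30·147/2 = 2205.

2205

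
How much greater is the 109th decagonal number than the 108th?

Consecutive decagonal numbers differ by 8n − 7: here 8·109 − 7 = 865.

865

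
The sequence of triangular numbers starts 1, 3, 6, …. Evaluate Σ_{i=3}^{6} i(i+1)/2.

Σ i(i+1)/2 = (Σi² + Σi) / 2 over i = 3..6.
Σi = 21 − 3 = 18 and Σi² = 91 − 5 = 86.
(1·86 + 1·18) / 2 = 104/2 = 52.

52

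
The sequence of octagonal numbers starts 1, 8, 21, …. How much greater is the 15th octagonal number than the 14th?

Consecutive octagonal numbers differ by 6n − 5: here 6·15 − 5 = 85.

85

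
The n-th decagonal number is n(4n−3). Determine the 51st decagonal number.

10251

The 51st decagonal number is n(4n−3) with n = 51.
51·(4·51 − 3) = 51·201 = 10251.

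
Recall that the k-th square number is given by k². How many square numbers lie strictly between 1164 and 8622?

58

The n-th square number is n².
Smallest index with value > 1164: n = 35 (giving 1225).
Largest index with value < 8622: n = 92 (giving 8464).
Indices 35 through 92: 58 terms.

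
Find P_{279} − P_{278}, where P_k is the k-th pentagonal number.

835

Consecutive pentagonal numbers differ by 3n − 2: here 3·279 − 2 = 835.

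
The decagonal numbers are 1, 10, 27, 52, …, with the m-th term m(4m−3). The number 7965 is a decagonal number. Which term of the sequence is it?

Set n(4n−3) = 7965, giving 4n² − 3n − 7965 = 0.
The discriminant is 9 + 16·7965 = 127449, and √127449 = 357.
So n = (3 + 357) / 8 = 360/8 = 45.
Check: 45·(4·45 − 3) = 7965. ✓

45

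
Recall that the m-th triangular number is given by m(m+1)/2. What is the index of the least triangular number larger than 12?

Solve n(n+1)/2 > 12 for integer n.
The largest n with value ≤ 12 is 4 (since 10 ≤ 12 < 15), so the first above is n = 5, value 15.

5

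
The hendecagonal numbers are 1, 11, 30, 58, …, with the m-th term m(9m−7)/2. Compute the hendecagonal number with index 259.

300958

The 259th hendecagonal number is n(9n−7)/2 with n = 259.
259·(9·259 − 7)/2 = 259·2324/2 = 259·1162 = 300958.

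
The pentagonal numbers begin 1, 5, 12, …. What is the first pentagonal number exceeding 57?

Solve n(3n−1)/2 > 57 for integer n.
The largest n with value ≤ 57 is 6 (since 51 ≤ 57 < 70), so the first above is n = 7, value 70.

70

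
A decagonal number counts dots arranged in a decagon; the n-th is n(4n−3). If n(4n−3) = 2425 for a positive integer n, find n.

25

Set n(4n−3) = 2425, giving 4n² − 3n − 2425 = 0.
The discriminant is 9 + 16·2425 = 38809, and √38809 = 197.
So n = (3 + 197) / 8 = 200/8 = 25.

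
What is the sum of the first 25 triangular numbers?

Σ i(i+1)/2 = (Σi² + Σi) / 2 over i = 1..25.
Σi = 325 and Σi² = 5525.
(1·5525 + 1·325) / 2 = 5850/2 = 2925.

2925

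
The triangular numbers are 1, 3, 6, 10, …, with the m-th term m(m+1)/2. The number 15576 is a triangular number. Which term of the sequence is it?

176

Set n(n+1)/2 = 15576, giving n² + n − 31152 = 0.
So n = (-1 + 353) / 2 = 352/2 = 176.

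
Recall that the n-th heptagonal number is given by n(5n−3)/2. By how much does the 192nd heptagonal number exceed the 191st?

956

Consecutive heptagonal numbers differ by 5n − 4: here 5·192 − 4 = 956.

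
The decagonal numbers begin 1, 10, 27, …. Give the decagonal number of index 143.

81367

The 143rd decagonal number is n(4n−3) with n = 143.
143·(4·143 − 3) = 143·569 = 81367.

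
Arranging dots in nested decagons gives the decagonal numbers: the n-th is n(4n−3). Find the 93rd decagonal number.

34317

93·(4·93 − 3) = 93·369 = 34317.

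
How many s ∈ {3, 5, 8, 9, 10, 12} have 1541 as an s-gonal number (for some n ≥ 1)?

s = 3: P(3, 55) = 1540 and P(3, 56) = 1596; 1541 is not s-gonal.
s = 5: P(5, 32) = 1520 and P(5, 33) = 1617; 1541 is not s-gonal.
s = 8: P(8, 23) = 1541. ✓
s = 9: P(9, 21) = 1491 and P(9, 22) = 1639; 1541 is not s-gonal.
s = 10: P(10, 20) = 1540 and P(10, 21) = 1701; 1541 is not s-gonal.
s = 12: P(12, 17) = 1377 and P(12, 18) = 1548; 1541 is not s-gonal.
Hits: s ∈ {8} → 1.

1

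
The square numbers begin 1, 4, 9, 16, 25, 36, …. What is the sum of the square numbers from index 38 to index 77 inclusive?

137580

Σ_{i=38}^{77} i² = 155155 − 17575 = 137580.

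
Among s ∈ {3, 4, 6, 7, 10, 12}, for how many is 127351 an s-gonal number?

1

s = 3: P(3, 504) = 127260 and P(3, 505) = 127765; 127351 is not s-gonal.
s = 4: P(4, 356) = 126736 and P(4, 357) = 127449; 127351 is not s-gonal.
s = 6: P(6, 252) = 126756 and P(6, 253) = 127765; 127351 is not s-gonal.
s = 7: P(7, 226) = 127351. ✓
s = 10: P(10, 178) = 126202 and P(10, 179) = 127627; 127351 is not s-gonal.
s = 12: P(12, 159) = 125769 and P(12, 160) = 127360; 127351 is not s-gonal.
Hits: s ∈ {7} → 1.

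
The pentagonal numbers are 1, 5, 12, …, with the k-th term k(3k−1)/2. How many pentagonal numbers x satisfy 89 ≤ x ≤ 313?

The n-th pentagonal number is n(3n−1)/2.
Smallest index with value ≥ 89: n = 8 (giving 92).
Largest index with value ≤ 313: n = 14 (giving 287).
Indices 8 through 14: 7 terms.

7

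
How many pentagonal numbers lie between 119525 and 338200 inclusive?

193

The n-th pentagonal number is n(3n−1)/2.
Smallest index with value ≥ 119525: n = 283 (giving 119992).
Largest index with value ≤ 338200: n = 475 (giving 338200).
Indices 283 through 475: 193 terms.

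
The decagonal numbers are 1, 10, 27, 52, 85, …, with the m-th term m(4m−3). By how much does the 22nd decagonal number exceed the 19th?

483

22·(4·22 − 3) = 1870 and 19·(4·19 − 3) = 1387.
Difference: 1870 − 1387 = 483.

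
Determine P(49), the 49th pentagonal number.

The 49th pentagonal number is n(3n−1)/2 with n = 49.
49·(3·49 − 1)/2 = 49·146/2 = 49·73 = 3577.

3577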